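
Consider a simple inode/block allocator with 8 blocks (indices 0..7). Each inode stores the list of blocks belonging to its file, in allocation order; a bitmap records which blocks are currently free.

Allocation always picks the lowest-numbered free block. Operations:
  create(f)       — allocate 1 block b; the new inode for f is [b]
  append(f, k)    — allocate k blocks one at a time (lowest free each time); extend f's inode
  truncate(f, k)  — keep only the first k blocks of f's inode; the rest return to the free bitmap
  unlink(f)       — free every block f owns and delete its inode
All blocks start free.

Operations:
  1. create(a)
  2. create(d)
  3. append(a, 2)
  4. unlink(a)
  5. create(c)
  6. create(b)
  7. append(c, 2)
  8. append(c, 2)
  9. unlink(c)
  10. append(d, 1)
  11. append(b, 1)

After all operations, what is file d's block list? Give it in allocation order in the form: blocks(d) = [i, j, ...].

after create(a) → a:[0]  free=[F.......]
after create(d) → a:[0], d:[1]  free=[FF......]
after append(a, 2) → a:[0, 2, 3], d:[1]  free=[FFFF....]
after unlink(a) → d:[1]  free=[.F......]
after create(c) → c:[0], d:[1]  free=[FF......]
after create(b) → b:[2], c:[0], d:[1]  free=[FFF.....]
after append(c, 2) → b:[2], c:[0, 3, 4], d:[1]  free=[FFFFF...]
after append(c, 2) → b:[2], c:[0, 3, 4, 5, 6], d:[1]  free=[FFFFFFF.]
after unlink(c) → b:[2], d:[1]  free=[.FF.....]
after append(d, 1) → b:[2], d:[1, 0]  free=[FFF.....]
after append(b, 1) → b:[2, 3], d:[1, 0]  free=[FFFF....]

blocks(d) = [1, 0]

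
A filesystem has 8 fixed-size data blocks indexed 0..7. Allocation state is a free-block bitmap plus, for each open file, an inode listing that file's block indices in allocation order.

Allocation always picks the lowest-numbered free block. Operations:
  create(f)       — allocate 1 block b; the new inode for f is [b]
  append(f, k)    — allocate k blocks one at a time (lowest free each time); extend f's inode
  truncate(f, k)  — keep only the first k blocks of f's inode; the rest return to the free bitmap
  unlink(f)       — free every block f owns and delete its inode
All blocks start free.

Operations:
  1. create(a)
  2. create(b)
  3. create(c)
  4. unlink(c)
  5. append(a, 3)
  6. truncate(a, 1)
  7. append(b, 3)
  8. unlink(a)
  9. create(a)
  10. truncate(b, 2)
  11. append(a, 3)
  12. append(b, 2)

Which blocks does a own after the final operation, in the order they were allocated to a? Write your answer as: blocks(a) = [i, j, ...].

blocks(a) = [0, 3, 4, 5]

[1] create(a) — a=0 (map F.......)
[2] create(b) — a=0 b=1 (map FF......)
[3] create(c) — a=0 b=1 c=2 (map FFF.....)
[4] unlink(c) — a=0 b=1 (map FF......)
[5] append(a, 3) — a=0,2,3,4 b=1 (map FFFFF...)
[6] truncate(a, 1) — a=0 b=1 (map FF......)
[7] append(b, 3) — a=0 b=1,2,3,4 (map FFFFF...)
[8] unlink(a) — b=1,2,3,4 (map .FFFF...)
[9] create(a) — a=0 b=1,2,3,4 (map FFFFF...)
[10] truncate(b, 2) — a=0 b=1,2 (map FFF.....)
[11] append(a, 3) — a=0,3,4,5 b=1,2 (map FFFFFF..)
[12] append(b, 2) — a=0,3,4,5 b=1,2,6,7 (map FFFFFFFF)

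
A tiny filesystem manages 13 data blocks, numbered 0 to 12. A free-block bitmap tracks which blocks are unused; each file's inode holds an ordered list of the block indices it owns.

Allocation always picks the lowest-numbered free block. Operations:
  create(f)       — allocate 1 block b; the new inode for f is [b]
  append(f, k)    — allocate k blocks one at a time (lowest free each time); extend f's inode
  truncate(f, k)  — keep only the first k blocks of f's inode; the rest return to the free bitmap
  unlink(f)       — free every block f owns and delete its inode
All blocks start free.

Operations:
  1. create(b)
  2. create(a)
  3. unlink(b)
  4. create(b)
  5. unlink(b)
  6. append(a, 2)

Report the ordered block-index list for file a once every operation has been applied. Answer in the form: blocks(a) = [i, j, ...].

blocks(a) = [1, 0, 2]

  1. create(b)  ⇒  F............  {b→[0]}
  2. create(a)  ⇒  FF...........  {a→[1]; b→[0]}
  3. unlink(b)  ⇒  .F...........  {a→[1]}
  4. create(b)  ⇒  FF...........  {a→[1]; b→[0]}
  5. unlink(b)  ⇒  .F...........  {a→[1]}
  6. append(a, 2)  ⇒  FFF..........  {a→[1, 0, 2]}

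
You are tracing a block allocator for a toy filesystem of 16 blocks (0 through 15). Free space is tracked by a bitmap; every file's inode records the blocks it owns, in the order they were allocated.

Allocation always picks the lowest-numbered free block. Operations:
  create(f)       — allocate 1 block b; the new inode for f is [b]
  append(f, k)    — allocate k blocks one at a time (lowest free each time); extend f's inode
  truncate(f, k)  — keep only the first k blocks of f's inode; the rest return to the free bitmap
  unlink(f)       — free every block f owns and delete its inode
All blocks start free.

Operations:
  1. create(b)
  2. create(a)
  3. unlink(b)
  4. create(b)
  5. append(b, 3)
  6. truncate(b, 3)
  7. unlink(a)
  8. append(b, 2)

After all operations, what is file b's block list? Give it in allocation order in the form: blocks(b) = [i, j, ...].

blocks(b) = [0, 2, 3, 1, 4]

after create(b) → b:[0]  free=[F...............]
after create(a) → a:[1], b:[0]  free=[FF..............]
after unlink(b) → a:[1]  free=[.F..............]
after create(b) → a:[1], b:[0]  free=[FF..............]
after append(b, 3) → a:[1], b:[0, 2, 3, 4]  free=[FFFFF...........]
after truncate(b, 3) → a:[1], b:[0, 2, 3]  free=[FFFF............]
after unlink(a) → b:[0, 2, 3]  free=[F.FF............]
after append(b, 2) → b:[0, 2, 3, 1, 4]  free=[FFFFF...........]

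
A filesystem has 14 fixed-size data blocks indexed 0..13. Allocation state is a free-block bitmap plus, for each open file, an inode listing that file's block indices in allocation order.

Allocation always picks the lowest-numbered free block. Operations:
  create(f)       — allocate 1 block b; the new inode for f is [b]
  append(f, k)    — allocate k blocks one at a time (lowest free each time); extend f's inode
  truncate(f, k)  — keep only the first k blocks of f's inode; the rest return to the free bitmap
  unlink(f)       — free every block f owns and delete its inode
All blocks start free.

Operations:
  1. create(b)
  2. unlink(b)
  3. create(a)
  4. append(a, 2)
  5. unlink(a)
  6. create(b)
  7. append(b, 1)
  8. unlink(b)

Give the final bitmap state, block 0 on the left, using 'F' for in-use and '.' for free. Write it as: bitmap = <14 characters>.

bitmap = ..............

  1. create(b)  ⇒  F.............  {b→[0]}
  2. unlink(b)  ⇒  ..............  {}
  3. create(a)  ⇒  F.............  {a→[0]}
  4. append(a, 2)  ⇒  FFF...........  {a→[0, 1, 2]}
  5. unlink(a)  ⇒  ..............  {}
  6. create(b)  ⇒  F.............  {b→[0]}
  7. append(b, 1)  ⇒  FF............  {b→[0, 1]}
  8. unlink(b)  ⇒  ..............  {}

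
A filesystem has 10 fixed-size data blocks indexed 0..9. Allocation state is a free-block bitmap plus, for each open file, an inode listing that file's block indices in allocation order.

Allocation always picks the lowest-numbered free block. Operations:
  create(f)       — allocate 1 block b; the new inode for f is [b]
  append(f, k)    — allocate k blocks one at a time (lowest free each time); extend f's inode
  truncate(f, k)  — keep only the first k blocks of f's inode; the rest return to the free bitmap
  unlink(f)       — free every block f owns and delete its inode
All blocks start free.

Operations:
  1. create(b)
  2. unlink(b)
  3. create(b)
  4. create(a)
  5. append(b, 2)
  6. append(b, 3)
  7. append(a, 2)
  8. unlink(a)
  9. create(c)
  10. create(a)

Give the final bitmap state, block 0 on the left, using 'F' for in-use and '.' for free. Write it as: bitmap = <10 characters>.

after create(b) → b:[0]  free=[F.........]
after unlink(b) →   free=[..........]
after create(b) → b:[0]  free=[F.........]
after create(a) → a:[1], b:[0]  free=[FF........]
after append(b, 2) → a:[1], b:[0, 2, 3]  free=[FFFF......]
after append(b, 3) → a:[1], b:[0, 2, 3, 4, 5, 6]  free=[FFFFFFF...]
after append(a, 2) → a:[1, 7, 8], b:[0, 2, 3, 4, 5, 6]  free=[FFFFFFFFF.]
after unlink(a) → b:[0, 2, 3, 4, 5, 6]  free=[F.FFFFF...]
after create(c) → b:[0, 2, 3, 4, 5, 6], c:[1]  free=[FFFFFFF...]
after create(a) → a:[7], b:[0, 2, 3, 4, 5, 6], c:[1]  free=[FFFFFFFF..]

bitmap = FFFFFFFF..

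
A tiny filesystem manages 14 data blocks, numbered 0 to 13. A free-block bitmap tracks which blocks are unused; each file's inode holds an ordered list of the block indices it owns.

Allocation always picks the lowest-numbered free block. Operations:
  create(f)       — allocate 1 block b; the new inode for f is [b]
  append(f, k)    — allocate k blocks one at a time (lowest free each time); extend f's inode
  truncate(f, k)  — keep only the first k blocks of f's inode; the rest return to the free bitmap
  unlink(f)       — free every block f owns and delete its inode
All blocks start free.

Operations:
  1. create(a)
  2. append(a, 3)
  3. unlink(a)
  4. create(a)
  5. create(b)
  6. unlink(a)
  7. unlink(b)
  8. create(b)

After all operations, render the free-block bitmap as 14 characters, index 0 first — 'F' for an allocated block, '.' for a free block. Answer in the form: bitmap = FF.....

bitmap = F.............

[1] create(a) — a=0 (map F.............)
[2] append(a, 3) — a=0,1,2,3 (map FFFF..........)
[3] unlink(a) —  (map ..............)
[4] create(a) — a=0 (map F.............)
[5] create(b) — a=0 b=1 (map FF............)
[6] unlink(a) — b=1 (map .F............)
[7] unlink(b) —  (map ..............)
[8] create(b) — b=0 (map F.............)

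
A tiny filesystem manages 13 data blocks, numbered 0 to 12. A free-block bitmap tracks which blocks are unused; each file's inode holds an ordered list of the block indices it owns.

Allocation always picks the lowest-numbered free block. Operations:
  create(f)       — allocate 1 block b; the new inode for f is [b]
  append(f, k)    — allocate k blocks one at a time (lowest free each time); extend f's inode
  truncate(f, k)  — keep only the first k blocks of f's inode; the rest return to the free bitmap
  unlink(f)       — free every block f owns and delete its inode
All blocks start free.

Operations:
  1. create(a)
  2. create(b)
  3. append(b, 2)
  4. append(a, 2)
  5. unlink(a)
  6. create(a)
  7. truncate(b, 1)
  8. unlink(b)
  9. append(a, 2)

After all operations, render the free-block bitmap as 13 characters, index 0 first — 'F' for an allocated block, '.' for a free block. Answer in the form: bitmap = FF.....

bitmap = FFF..........

create(a): bitmap=F............ | a=[0]
create(b): bitmap=FF........... | a=[0] b=[1]
append(b, 2): bitmap=FFFF......... | a=[0] b=[1, 2, 3]
append(a, 2): bitmap=FFFFFF....... | a=[0, 4, 5] b=[1, 2, 3]
unlink(a): bitmap=.FFF......... | b=[1, 2, 3]
create(a): bitmap=FFFF......... | a=[0] b=[1, 2, 3]
truncate(b, 1): bitmap=FF........... | a=[0] b=[1]
unlink(b): bitmap=F............ | a=[0]
append(a, 2): bitmap=FFF.......... | a=[0, 1, 2]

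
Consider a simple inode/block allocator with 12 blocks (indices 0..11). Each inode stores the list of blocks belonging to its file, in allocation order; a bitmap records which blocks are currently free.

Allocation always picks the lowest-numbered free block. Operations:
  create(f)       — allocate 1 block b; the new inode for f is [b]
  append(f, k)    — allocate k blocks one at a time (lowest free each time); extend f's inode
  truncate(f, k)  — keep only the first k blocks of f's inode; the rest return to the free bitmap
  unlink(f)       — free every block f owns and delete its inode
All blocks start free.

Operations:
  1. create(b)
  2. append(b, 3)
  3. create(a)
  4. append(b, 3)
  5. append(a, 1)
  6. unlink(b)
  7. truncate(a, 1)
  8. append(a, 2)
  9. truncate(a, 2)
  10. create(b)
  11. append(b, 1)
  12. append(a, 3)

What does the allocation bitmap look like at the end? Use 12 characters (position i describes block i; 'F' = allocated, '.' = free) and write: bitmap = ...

bitmap = FFFFFFF.....

after create(b) → b:[0]  free=[F...........]
after append(b, 3) → b:[0, 1, 2, 3]  free=[FFFF........]
after create(a) → a:[4], b:[0, 1, 2, 3]  free=[FFFFF.......]
after append(b, 3) → a:[4], b:[0, 1, 2, 3, 5, 6, 7]  free=[FFFFFFFF....]
after append(a, 1) → a:[4, 8], b:[0, 1, 2, 3, 5, 6, 7]  free=[FFFFFFFFF...]
after unlink(b) → a:[4, 8]  free=[....F...F...]
after truncate(a, 1) → a:[4]  free=[....F.......]
after append(a, 2) → a:[4, 0, 1]  free=[FF..F.......]
after truncate(a, 2) → a:[4, 0]  free=[F...F.......]
after create(b) → a:[4, 0], b:[1]  free=[FF..F.......]
after append(b, 1) → a:[4, 0], b:[1, 2]  free=[FFF.F.......]
after append(a, 3) → a:[4, 0, 3, 5, 6], b:[1, 2]  free=[FFFFFFF.....]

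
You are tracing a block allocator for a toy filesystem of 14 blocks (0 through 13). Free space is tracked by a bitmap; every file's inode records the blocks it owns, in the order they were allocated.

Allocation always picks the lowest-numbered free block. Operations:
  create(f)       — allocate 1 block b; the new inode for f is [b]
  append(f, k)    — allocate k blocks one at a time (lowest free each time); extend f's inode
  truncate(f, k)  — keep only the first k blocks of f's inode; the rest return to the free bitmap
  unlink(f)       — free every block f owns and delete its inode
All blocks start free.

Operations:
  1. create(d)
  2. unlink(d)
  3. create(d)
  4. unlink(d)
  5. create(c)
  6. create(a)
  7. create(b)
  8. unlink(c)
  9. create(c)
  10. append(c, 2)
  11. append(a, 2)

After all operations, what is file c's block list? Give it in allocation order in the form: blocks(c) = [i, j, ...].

after create(d) → d:[0]  free=[F.............]
after unlink(d) →   free=[..............]
after create(d) → d:[0]  free=[F.............]
after unlink(d) →   free=[..............]
after create(c) → c:[0]  free=[F.............]
after create(a) → a:[1], c:[0]  free=[FF............]
after create(b) → a:[1], b:[2], c:[0]  free=[FFF...........]
after unlink(c) → a:[1], b:[2]  free=[.FF...........]
after create(c) → a:[1], b:[2], c:[0]  free=[FFF...........]
after append(c, 2) → a:[1], b:[2], c:[0, 3, 4]  free=[FFFFF.........]
after append(a, 2) → a:[1, 5, 6], b:[2], c:[0, 3, 4]  free=[FFFFFFF.......]

blocks(c) = [0, 3, 4]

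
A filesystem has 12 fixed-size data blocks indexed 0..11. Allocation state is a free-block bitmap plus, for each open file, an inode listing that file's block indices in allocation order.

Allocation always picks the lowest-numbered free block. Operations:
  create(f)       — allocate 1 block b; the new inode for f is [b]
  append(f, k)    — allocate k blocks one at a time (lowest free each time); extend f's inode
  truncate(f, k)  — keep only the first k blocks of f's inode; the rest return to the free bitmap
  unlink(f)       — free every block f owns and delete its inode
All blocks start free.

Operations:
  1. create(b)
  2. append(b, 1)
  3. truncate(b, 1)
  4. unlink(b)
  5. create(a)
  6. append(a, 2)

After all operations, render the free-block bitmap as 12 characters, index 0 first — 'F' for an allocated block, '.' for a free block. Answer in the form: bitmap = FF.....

bitmap = FFF.........

create(b): bitmap=F........... | b=[0]
append(b, 1): bitmap=FF.......... | b=[0, 1]
truncate(b, 1): bitmap=F........... | b=[0]
unlink(b): bitmap=............ | 
create(a): bitmap=F........... | a=[0]
append(a, 2): bitmap=FFF......... | a=[0, 1, 2]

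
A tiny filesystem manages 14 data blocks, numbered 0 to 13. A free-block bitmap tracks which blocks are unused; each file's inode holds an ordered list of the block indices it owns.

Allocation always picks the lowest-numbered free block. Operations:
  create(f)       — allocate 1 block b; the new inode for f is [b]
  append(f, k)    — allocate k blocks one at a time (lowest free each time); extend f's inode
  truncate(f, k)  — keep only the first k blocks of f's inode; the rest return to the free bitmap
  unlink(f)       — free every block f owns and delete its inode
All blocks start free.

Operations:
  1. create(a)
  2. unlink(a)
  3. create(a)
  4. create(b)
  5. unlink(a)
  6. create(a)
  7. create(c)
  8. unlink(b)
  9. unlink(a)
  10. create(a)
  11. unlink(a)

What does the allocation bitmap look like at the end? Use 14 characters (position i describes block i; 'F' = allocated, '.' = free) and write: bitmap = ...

bitmap = ..F...........

after create(a) → a:[0]  free=[F.............]
after unlink(a) →   free=[..............]
after create(a) → a:[0]  free=[F.............]
after create(b) → a:[0], b:[1]  free=[FF............]
after unlink(a) → b:[1]  free=[.F............]
after create(a) → a:[0], b:[1]  free=[FF............]
after create(c) → a:[0], b:[1], c:[2]  free=[FFF...........]
after unlink(b) → a:[0], c:[2]  free=[F.F...........]
after unlink(a) → c:[2]  free=[..F...........]
after create(a) → a:[0], c:[2]  free=[F.F...........]
after unlink(a) → c:[2]  free=[..F...........]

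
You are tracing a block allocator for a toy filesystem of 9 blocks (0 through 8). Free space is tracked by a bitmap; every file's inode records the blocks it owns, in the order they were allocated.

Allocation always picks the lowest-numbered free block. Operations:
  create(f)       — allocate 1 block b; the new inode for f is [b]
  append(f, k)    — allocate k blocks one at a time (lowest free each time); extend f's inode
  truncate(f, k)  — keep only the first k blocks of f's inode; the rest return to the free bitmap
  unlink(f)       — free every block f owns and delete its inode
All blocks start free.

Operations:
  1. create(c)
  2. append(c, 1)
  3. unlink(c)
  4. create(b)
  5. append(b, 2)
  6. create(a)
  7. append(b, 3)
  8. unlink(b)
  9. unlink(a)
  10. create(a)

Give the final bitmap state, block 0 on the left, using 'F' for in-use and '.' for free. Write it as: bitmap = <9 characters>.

bitmap = F........

after create(c) → c:[0]  free=[F........]
after append(c, 1) → c:[0, 1]  free=[FF.......]
after unlink(c) →   free=[.........]
after create(b) → b:[0]  free=[F........]
after append(b, 2) → b:[0, 1, 2]  free=[FFF......]
after create(a) → a:[3], b:[0, 1, 2]  free=[FFFF.....]
after append(b, 3) → a:[3], b:[0, 1, 2, 4, 5, 6]  free=[FFFFFFF..]
after unlink(b) → a:[3]  free=[...F.....]
after unlink(a) →   free=[.........]
after create(a) → a:[0]  free=[F........]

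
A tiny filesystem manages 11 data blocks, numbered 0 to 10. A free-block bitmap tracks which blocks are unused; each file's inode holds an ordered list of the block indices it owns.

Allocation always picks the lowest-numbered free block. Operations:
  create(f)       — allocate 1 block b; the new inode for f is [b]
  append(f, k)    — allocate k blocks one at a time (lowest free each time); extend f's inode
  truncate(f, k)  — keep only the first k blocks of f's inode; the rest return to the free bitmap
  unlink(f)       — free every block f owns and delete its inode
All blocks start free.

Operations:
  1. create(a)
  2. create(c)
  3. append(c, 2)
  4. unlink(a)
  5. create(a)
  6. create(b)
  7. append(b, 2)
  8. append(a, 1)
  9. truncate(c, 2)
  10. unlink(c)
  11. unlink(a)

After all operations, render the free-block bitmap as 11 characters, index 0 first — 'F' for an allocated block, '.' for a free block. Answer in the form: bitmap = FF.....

bitmap = ....FFF....

[1] create(a) — a=0 (map F..........)
[2] create(c) — a=0 c=1 (map FF.........)
[3] append(c, 2) — a=0 c=1,2,3 (map FFFF.......)
[4] unlink(a) — c=1,2,3 (map .FFF.......)
[5] create(a) — a=0 c=1,2,3 (map FFFF.......)
[6] create(b) — a=0 b=4 c=1,2,3 (map FFFFF......)
[7] append(b, 2) — a=0 b=4,5,6 c=1,2,3 (map FFFFFFF....)
[8] append(a, 1) — a=0,7 b=4,5,6 c=1,2,3 (map FFFFFFFF...)
[9] truncate(c, 2) — a=0,7 b=4,5,6 c=1,2 (map FFF.FFFF...)
[10] unlink(c) — a=0,7 b=4,5,6 (map F...FFFF...)
[11] unlink(a) — b=4,5,6 (map ....FFF....)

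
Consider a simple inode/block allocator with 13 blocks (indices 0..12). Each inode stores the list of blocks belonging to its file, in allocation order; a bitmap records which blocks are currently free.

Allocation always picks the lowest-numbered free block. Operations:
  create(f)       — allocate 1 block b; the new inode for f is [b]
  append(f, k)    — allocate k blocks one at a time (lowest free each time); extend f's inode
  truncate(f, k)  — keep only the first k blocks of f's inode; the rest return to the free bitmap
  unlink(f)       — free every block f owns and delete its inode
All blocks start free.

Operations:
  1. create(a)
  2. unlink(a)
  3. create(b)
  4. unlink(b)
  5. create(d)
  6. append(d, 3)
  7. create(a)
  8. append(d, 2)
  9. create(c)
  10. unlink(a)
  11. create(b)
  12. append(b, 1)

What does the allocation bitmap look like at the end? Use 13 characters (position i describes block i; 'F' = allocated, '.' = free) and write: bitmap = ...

bitmap = FFFFFFFFF....

  1. create(a)  ⇒  F............  {a→[0]}
  2. unlink(a)  ⇒  .............  {}
  3. create(b)  ⇒  F............  {b→[0]}
  4. unlink(b)  ⇒  .............  {}
  5. create(d)  ⇒  F............  {d→[0]}
  6. append(d, 3)  ⇒  FFFF.........  {d→[0, 1, 2, 3]}
  7. create(a)  ⇒  FFFFF........  {a→[4]; d→[0, 1, 2, 3]}
  8. append(d, 2)  ⇒  FFFFFFF......  {a→[4]; d→[0, 1, 2, 3, 5, 6]}
  9. create(c)  ⇒  FFFFFFFF.....  {a→[4]; c→[7]; d→[0, 1, 2, 3, 5, 6]}
  10. unlink(a)  ⇒  FFFF.FFF.....  {c→[7]; d→[0, 1, 2, 3, 5, 6]}
  11. create(b)  ⇒  FFFFFFFF.....  {b→[4]; c→[7]; d→[0, 1, 2, 3, 5, 6]}
  12. append(b, 1)  ⇒  FFFFFFFFF....  {b→[4, 8]; c→[7]; d→[0, 1, 2, 3, 5, 6]}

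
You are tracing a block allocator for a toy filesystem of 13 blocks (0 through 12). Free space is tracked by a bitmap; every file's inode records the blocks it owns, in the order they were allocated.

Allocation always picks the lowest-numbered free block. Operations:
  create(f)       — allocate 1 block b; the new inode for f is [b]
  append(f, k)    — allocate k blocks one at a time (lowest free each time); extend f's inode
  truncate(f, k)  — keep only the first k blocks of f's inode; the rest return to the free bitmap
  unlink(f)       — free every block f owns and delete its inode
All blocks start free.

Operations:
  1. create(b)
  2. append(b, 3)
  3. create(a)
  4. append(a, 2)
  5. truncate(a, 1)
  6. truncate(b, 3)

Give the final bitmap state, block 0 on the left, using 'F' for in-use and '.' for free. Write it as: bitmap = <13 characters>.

create(b): bitmap=F............ | b=[0]
append(b, 3): bitmap=FFFF......... | b=[0, 1, 2, 3]
create(a): bitmap=FFFFF........ | a=[4] b=[0, 1, 2, 3]
append(a, 2): bitmap=FFFFFFF...... | a=[4, 5, 6] b=[0, 1, 2, 3]
truncate(a, 1): bitmap=FFFFF........ | a=[4] b=[0, 1, 2, 3]
truncate(b, 3): bitmap=FFF.F........ | a=[4] b=[0, 1, 2]

bitmap = FFF.F........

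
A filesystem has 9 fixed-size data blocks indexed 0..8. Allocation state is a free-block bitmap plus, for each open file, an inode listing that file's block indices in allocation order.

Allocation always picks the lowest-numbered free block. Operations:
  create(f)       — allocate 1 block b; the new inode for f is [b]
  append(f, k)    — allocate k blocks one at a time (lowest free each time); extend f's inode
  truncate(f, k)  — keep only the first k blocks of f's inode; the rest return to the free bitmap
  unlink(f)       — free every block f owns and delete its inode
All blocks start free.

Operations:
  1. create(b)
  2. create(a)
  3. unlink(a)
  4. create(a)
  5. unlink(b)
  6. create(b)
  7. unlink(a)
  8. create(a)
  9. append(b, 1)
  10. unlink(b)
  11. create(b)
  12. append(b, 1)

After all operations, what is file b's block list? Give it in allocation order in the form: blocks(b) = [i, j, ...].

[1] create(b) — b=0 (map F........)
[2] create(a) — a=1 b=0 (map FF.......)
[3] unlink(a) — b=0 (map F........)
[4] create(a) — a=1 b=0 (map FF.......)
[5] unlink(b) — a=1 (map .F.......)
[6] create(b) — a=1 b=0 (map FF.......)
[7] unlink(a) — b=0 (map F........)
[8] create(a) — a=1 b=0 (map FF.......)
[9] append(b, 1) — a=1 b=0,2 (map FFF......)
[10] unlink(b) — a=1 (map .F.......)
[11] create(b) — a=1 b=0 (map FF.......)
[12] append(b, 1) — a=1 b=0,2 (map FFF......)

blocks(b) = [0, 2]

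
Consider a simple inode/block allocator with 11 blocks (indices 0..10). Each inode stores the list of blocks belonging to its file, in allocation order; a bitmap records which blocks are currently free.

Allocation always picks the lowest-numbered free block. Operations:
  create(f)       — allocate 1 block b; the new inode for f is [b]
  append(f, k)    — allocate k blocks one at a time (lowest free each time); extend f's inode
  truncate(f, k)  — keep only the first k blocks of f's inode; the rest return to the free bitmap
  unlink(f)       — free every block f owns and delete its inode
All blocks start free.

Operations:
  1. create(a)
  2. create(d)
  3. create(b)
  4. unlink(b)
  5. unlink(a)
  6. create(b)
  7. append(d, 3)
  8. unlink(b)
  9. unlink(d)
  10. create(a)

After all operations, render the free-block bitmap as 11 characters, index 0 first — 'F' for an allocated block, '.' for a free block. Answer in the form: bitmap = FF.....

bitmap = F..........

create(a): bitmap=F.......... | a=[0]
create(d): bitmap=FF......... | a=[0] d=[1]
create(b): bitmap=FFF........ | a=[0] b=[2] d=[1]
unlink(b): bitmap=FF......... | a=[0] d=[1]
unlink(a): bitmap=.F......... | d=[1]
create(b): bitmap=FF......... | b=[0] d=[1]
append(d, 3): bitmap=FFFFF...... | b=[0] d=[1, 2, 3, 4]
unlink(b): bitmap=.FFFF...... | d=[1, 2, 3, 4]
unlink(d): bitmap=........... | 
create(a): bitmap=F.......... | a=[0]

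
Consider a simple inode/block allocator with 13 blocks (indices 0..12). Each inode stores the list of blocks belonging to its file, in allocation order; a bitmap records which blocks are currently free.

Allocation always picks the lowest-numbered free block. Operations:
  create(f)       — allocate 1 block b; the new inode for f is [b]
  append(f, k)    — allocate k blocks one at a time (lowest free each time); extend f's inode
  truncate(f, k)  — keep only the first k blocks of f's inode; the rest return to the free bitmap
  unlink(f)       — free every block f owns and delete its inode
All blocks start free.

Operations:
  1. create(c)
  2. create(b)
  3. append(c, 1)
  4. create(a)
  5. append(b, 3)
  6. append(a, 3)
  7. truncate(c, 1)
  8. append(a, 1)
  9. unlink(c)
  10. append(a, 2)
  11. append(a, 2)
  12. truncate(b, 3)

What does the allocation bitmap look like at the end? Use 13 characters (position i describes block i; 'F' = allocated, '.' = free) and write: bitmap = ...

bitmap = FFFFFF.FFFFFF

[1] create(c) — c=0 (map F............)
[2] create(b) — b=1 c=0 (map FF...........)
[3] append(c, 1) — b=1 c=0,2 (map FFF..........)
[4] create(a) — a=3 b=1 c=0,2 (map FFFF.........)
[5] append(b, 3) — a=3 b=1,4,5,6 c=0,2 (map FFFFFFF......)
[6] append(a, 3) — a=3,7,8,9 b=1,4,5,6 c=0,2 (map FFFFFFFFFF...)
[7] truncate(c, 1) — a=3,7,8,9 b=1,4,5,6 c=0 (map FF.FFFFFFF...)
[8] append(a, 1) — a=3,7,8,9,2 b=1,4,5,6 c=0 (map FFFFFFFFFF...)
[9] unlink(c) — a=3,7,8,9,2 b=1,4,5,6 (map .FFFFFFFFF...)
[10] append(a, 2) — a=3,7,8,9,2,0,10 b=1,4,5,6 (map FFFFFFFFFFF..)
[11] append(a, 2) — a=3,7,8,9,2,0,10,11,12 b=1,4,5,6 (map FFFFFFFFFFFFF)
[12] truncate(b, 3) — a=3,7,8,9,2,0,10,11,12 b=1,4,5 (map FFFFFF.FFFFFF)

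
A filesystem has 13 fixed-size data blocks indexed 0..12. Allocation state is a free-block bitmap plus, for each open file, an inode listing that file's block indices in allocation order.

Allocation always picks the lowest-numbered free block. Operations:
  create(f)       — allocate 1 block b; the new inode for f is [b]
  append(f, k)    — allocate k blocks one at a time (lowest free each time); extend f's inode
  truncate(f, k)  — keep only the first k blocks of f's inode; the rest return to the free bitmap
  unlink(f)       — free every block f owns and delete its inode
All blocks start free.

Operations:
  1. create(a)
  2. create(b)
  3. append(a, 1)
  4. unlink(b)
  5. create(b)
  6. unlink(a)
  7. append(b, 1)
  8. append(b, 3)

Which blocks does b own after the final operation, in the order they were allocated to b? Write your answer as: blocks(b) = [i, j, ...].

  1. create(a)  ⇒  F............  {a→[0]}
  2. create(b)  ⇒  FF...........  {a→[0]; b→[1]}
  3. append(a, 1)  ⇒  FFF..........  {a→[0, 2]; b→[1]}
  4. unlink(b)  ⇒  F.F..........  {a→[0, 2]}
  5. create(b)  ⇒  FFF..........  {a→[0, 2]; b→[1]}
  6. unlink(a)  ⇒  .F...........  {b→[1]}
  7. append(b, 1)  ⇒  FF...........  {b→[1, 0]}
  8. append(b, 3)  ⇒  FFFFF........  {b→[1, 0, 2, 3, 4]}

blocks(b) = [1, 0, 2, 3, 4]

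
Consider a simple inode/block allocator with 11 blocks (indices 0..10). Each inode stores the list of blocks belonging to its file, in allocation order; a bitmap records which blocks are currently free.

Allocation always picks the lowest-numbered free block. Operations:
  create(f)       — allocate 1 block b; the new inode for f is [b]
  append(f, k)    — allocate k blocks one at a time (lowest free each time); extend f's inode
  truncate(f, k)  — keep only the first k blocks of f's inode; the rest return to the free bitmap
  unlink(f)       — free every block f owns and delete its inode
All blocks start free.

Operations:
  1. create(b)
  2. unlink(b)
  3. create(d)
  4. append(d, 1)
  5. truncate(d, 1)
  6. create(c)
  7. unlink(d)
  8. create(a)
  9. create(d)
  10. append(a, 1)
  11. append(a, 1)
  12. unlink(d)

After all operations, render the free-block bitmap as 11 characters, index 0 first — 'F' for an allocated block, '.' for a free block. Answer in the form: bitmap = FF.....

[1] create(b) — b=0 (map F..........)
[2] unlink(b) —  (map ...........)
[3] create(d) — d=0 (map F..........)
[4] append(d, 1) — d=0,1 (map FF.........)
[5] truncate(d, 1) — d=0 (map F..........)
[6] create(c) — c=1 d=0 (map FF.........)
[7] unlink(d) — c=1 (map .F.........)
[8] create(a) — a=0 c=1 (map FF.........)
[9] create(d) — a=0 c=1 d=2 (map FFF........)
[10] append(a, 1) — a=0,3 c=1 d=2 (map FFFF.......)
[11] append(a, 1) — a=0,3,4 c=1 d=2 (map FFFFF......)
[12] unlink(d) — a=0,3,4 c=1 (map FF.FF......)

bitmap = FF.FF......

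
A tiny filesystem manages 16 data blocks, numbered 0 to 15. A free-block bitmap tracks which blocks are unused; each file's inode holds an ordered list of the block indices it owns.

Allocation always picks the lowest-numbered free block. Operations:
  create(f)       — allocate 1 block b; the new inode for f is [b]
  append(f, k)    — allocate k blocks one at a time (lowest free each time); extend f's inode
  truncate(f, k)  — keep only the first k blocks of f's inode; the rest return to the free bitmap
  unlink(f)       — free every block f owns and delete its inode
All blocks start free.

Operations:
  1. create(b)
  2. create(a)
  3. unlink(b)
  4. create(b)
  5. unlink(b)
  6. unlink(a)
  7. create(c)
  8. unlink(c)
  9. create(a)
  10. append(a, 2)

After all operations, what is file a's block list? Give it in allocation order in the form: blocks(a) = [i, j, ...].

blocks(a) = [0, 1, 2]

after create(b) → b:[0]  free=[F...............]
after create(a) → a:[1], b:[0]  free=[FF..............]
after unlink(b) → a:[1]  free=[.F..............]
after create(b) → a:[1], b:[0]  free=[FF..............]
after unlink(b) → a:[1]  free=[.F..............]
after unlink(a) →   free=[................]
after create(c) → c:[0]  free=[F...............]
after unlink(c) →   free=[................]
after create(a) → a:[0]  free=[F...............]
after append(a, 2) → a:[0, 1, 2]  free=[FFF.............]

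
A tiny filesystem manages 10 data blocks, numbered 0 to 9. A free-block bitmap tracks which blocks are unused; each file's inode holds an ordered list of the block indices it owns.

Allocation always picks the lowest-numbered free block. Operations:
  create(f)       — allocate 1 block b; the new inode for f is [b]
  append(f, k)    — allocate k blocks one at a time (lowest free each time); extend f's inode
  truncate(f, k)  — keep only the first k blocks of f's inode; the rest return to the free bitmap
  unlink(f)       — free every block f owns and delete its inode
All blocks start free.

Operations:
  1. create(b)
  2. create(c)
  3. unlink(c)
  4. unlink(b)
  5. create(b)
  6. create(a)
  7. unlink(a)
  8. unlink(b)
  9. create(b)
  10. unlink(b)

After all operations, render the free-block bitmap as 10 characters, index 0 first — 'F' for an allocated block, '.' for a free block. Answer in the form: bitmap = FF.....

after create(b) → b:[0]  free=[F.........]
after create(c) → b:[0], c:[1]  free=[FF........]
after unlink(c) → b:[0]  free=[F.........]
after unlink(b) →   free=[..........]
after create(b) → b:[0]  free=[F.........]
after create(a) → a:[1], b:[0]  free=[FF........]
after unlink(a) → b:[0]  free=[F.........]
after unlink(b) →   free=[..........]
after create(b) → b:[0]  free=[F.........]
after unlink(b) →   free=[..........]

bitmap = ..........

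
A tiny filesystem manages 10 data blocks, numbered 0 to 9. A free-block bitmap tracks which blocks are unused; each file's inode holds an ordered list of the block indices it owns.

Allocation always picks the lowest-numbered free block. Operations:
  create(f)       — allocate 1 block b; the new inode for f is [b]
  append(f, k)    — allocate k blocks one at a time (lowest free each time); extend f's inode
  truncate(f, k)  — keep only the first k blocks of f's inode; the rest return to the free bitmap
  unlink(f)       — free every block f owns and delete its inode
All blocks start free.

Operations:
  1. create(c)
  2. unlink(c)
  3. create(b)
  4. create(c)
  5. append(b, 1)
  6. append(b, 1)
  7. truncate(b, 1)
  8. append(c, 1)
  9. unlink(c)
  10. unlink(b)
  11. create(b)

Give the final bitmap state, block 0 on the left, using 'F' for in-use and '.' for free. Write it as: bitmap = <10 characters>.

after create(c) → c:[0]  free=[F.........]
after unlink(c) →   free=[..........]
after create(b) → b:[0]  free=[F.........]
after create(c) → b:[0], c:[1]  free=[FF........]
after append(b, 1) → b:[0, 2], c:[1]  free=[FFF.......]
after append(b, 1) → b:[0, 2, 3], c:[1]  free=[FFFF......]
after truncate(b, 1) → b:[0], c:[1]  free=[FF........]
after append(c, 1) → b:[0], c:[1, 2]  free=[FFF.......]
after unlink(c) → b:[0]  free=[F.........]
after unlink(b) →   free=[..........]
after create(b) → b:[0]  free=[F.........]

bitmap = F.........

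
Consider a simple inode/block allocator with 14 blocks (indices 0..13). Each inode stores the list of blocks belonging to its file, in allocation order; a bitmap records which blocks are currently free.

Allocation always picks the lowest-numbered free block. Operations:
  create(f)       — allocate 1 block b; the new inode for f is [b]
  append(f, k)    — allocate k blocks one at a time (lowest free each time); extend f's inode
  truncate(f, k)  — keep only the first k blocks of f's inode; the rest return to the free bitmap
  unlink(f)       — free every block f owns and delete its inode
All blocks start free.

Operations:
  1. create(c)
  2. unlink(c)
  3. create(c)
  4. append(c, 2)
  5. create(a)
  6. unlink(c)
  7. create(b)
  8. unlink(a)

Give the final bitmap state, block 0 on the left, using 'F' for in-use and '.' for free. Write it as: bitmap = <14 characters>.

bitmap = F.............

  1. create(c)  ⇒  F.............  {c→[0]}
  2. unlink(c)  ⇒  ..............  {}
  3. create(c)  ⇒  F.............  {c→[0]}
  4. append(c, 2)  ⇒  FFF...........  {c→[0, 1, 2]}
  5. create(a)  ⇒  FFFF..........  {a→[3]; c→[0, 1, 2]}
  6. unlink(c)  ⇒  ...F..........  {a→[3]}
  7. create(b)  ⇒  F..F..........  {a→[3]; b→[0]}
  8. unlink(a)  ⇒  F.............  {b→[0]}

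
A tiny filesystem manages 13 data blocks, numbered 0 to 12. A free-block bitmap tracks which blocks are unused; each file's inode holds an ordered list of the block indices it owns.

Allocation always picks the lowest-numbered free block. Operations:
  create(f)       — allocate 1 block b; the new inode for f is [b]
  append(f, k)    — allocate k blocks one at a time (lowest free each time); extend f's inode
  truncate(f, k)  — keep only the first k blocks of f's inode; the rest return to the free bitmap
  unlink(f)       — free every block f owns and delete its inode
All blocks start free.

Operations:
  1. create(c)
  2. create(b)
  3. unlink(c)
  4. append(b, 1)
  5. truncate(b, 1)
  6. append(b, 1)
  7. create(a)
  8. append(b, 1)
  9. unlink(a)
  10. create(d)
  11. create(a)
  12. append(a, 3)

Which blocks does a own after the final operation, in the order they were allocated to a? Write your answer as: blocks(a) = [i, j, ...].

blocks(a) = [4, 5, 6, 7]

[1] create(c) — c=0 (map F............)
[2] create(b) — b=1 c=0 (map FF...........)
[3] unlink(c) — b=1 (map .F...........)
[4] append(b, 1) — b=1,0 (map FF...........)
[5] truncate(b, 1) — b=1 (map .F...........)
[6] append(b, 1) — b=1,0 (map FF...........)
[7] create(a) — a=2 b=1,0 (map FFF..........)
[8] append(b, 1) — a=2 b=1,0,3 (map FFFF.........)
[9] unlink(a) — b=1,0,3 (map FF.F.........)
[10] create(d) — b=1,0,3 d=2 (map FFFF.........)
[11] create(a) — a=4 b=1,0,3 d=2 (map FFFFF........)
[12] append(a, 3) — a=4,5,6,7 b=1,0,3 d=2 (map FFFFFFFF.....)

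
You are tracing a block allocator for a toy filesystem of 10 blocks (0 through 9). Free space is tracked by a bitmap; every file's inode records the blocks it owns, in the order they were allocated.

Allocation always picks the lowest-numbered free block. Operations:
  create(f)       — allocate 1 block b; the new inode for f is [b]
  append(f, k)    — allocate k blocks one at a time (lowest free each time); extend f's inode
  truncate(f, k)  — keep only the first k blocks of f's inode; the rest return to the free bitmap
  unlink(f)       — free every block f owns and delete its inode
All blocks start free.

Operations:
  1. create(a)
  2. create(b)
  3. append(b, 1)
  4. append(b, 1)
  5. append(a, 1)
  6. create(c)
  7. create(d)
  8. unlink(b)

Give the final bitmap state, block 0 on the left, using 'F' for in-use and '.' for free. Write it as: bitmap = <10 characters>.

[1] create(a) — a=0 (map F.........)
[2] create(b) — a=0 b=1 (map FF........)
[3] append(b, 1) — a=0 b=1,2 (map FFF.......)
[4] append(b, 1) — a=0 b=1,2,3 (map FFFF......)
[5] append(a, 1) — a=0,4 b=1,2,3 (map FFFFF.....)
[6] create(c) — a=0,4 b=1,2,3 c=5 (map FFFFFF....)
[7] create(d) — a=0,4 b=1,2,3 c=5 d=6 (map FFFFFFF...)
[8] unlink(b) — a=0,4 c=5 d=6 (map F...FFF...)

bitmap = F...FFF...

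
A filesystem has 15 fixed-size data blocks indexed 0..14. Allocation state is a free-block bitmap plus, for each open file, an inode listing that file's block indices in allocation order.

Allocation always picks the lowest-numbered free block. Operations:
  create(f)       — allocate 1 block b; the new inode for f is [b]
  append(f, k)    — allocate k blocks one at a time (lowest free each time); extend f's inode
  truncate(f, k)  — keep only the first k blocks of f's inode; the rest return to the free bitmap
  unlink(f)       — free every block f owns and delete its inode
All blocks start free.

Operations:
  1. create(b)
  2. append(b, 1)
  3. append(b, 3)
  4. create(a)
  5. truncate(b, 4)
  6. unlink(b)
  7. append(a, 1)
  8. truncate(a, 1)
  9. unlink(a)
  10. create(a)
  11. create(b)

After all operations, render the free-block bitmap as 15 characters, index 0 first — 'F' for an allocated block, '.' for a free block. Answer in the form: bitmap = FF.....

[1] create(b) — b=0 (map F..............)
[2] append(b, 1) — b=0,1 (map FF.............)
[3] append(b, 3) — b=0,1,2,3,4 (map FFFFF..........)
[4] create(a) — a=5 b=0,1,2,3,4 (map FFFFFF.........)
[5] truncate(b, 4) — a=5 b=0,1,2,3 (map FFFF.F.........)
[6] unlink(b) — a=5 (map .....F.........)
[7] append(a, 1) — a=5,0 (map F....F.........)
[8] truncate(a, 1) — a=5 (map .....F.........)
[9] unlink(a) —  (map ...............)
[10] create(a) — a=0 (map F..............)
[11] create(b) — a=0 b=1 (map FF.............)

bitmap = FF.............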